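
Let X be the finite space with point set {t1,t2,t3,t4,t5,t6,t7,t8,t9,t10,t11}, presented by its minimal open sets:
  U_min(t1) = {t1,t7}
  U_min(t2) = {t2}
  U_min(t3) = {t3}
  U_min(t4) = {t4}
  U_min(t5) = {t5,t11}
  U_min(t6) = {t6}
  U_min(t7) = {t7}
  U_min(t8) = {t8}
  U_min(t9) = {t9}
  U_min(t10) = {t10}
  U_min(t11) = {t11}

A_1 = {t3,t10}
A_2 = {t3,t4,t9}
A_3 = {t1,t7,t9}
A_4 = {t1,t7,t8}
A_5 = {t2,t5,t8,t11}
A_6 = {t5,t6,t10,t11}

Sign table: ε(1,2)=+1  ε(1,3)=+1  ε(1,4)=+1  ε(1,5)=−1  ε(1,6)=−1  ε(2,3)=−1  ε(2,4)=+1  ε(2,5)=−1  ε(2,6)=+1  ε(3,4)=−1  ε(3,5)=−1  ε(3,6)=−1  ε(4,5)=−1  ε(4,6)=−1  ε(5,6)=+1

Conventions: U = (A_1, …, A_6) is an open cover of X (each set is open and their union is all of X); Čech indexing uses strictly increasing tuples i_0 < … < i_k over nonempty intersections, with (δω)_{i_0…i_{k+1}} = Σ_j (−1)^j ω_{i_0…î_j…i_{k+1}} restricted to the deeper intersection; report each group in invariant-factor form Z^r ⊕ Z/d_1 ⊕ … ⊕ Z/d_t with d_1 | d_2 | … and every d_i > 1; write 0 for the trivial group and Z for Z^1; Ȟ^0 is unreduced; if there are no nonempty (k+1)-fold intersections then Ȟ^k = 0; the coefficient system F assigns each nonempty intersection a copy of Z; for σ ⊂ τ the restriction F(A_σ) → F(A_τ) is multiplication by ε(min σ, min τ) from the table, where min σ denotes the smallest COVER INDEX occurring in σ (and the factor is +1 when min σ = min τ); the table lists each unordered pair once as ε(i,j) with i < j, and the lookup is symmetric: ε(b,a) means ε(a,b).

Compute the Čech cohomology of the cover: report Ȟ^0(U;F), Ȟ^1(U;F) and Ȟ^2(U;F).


intersection data:
  A12={t3} A16={t10} A23={t9} A34={t1,t7} A45={t8} A56={t5,t11}
C dims 6,6; δ0: rk 5, SNF 1^5
Ȟ^0 = (6 − 5) − 0 = 1, so Ȟ^0 ≅ Z
Ȟ^1 = (6 − 0) − 5 = 1, so Ȟ^1 ≅ Z
Ȟ^2 = (0 − 0) − 0 = 0, so Ȟ^2 ≅ 0

Ȟ^0 = Z, Ȟ^1 = Z and Ȟ^2 = 0


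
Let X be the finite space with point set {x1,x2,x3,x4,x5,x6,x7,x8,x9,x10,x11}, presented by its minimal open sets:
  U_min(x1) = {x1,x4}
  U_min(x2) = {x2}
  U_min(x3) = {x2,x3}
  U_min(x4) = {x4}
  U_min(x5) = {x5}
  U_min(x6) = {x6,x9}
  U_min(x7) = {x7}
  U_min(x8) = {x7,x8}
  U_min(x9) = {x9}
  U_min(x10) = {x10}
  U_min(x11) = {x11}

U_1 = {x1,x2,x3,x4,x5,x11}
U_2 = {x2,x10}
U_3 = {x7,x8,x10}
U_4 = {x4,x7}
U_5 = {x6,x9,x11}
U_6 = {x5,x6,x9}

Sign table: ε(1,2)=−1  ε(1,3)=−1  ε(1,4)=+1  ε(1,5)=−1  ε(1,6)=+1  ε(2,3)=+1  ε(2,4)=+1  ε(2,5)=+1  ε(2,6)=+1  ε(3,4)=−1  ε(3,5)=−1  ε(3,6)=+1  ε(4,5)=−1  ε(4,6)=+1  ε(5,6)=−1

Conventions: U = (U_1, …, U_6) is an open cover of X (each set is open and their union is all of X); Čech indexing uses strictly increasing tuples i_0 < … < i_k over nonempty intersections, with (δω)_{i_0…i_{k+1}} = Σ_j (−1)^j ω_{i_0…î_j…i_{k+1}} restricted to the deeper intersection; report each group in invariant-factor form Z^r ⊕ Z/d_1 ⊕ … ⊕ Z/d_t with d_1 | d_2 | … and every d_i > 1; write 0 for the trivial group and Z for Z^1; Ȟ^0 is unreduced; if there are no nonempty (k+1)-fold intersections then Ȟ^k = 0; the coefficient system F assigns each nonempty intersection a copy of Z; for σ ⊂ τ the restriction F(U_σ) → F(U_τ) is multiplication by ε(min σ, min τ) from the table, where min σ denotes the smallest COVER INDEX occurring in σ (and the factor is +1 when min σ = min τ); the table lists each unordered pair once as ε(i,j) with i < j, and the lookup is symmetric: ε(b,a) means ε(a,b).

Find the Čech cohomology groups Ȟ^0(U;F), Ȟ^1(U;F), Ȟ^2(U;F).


Ȟ^0 = Z, Ȟ^1 = Z^2, Ȟ^2 = 0

nerve of the cover:
  U12={x2} U14={x4} U15={x11} U16={x5} U23={x10} U34={x7} U56={x6,x9}
C dims 6,7; δ0: rk 5, SNF 1^5
Ȟ^0 = (6 − 5) − 0 = 1, so Ȟ^0 ≅ Z
Ȟ^1 = (7 − 0) − 5 = 2, so Ȟ^1 ≅ Z^2
Ȟ^2 = (0 − 0) − 0 = 0, so Ȟ^2 ≅ 0


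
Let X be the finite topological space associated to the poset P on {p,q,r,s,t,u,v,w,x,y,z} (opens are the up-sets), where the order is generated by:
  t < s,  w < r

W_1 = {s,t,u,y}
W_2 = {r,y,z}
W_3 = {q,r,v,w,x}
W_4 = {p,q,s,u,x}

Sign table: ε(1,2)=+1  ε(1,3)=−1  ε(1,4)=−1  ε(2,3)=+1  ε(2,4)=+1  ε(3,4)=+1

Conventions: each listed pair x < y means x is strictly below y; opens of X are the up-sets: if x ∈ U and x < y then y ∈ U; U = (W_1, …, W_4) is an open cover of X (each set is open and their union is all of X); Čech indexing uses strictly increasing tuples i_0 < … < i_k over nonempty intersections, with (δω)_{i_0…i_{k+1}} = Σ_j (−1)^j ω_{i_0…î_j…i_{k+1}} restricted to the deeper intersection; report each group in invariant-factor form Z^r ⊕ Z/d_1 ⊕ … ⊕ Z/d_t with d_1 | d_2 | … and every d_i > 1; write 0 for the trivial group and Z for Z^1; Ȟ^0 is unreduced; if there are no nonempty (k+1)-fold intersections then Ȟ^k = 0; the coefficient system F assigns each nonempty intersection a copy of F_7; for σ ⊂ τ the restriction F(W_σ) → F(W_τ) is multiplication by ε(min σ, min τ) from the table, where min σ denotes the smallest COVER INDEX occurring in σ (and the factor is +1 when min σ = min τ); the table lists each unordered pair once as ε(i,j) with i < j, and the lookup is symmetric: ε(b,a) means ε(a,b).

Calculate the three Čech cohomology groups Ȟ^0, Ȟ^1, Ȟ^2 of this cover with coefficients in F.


Ȟ^0(U;F) ≅ 0, Ȟ^1(U;F) ≅ 0 and Ȟ^2(U;F) ≅ 0

nonempty intersections:
  W12={y} W14={s,u} W23={r} W34={q,x}
C dims 4,4; δ0: rk_F7 4
Ȟ^0: (4−4)−0=0 ⇒ 0
Ȟ^1: (4−0)−4=0 ⇒ 0
Ȟ^2: (0−0)−0=0 ⇒ 0


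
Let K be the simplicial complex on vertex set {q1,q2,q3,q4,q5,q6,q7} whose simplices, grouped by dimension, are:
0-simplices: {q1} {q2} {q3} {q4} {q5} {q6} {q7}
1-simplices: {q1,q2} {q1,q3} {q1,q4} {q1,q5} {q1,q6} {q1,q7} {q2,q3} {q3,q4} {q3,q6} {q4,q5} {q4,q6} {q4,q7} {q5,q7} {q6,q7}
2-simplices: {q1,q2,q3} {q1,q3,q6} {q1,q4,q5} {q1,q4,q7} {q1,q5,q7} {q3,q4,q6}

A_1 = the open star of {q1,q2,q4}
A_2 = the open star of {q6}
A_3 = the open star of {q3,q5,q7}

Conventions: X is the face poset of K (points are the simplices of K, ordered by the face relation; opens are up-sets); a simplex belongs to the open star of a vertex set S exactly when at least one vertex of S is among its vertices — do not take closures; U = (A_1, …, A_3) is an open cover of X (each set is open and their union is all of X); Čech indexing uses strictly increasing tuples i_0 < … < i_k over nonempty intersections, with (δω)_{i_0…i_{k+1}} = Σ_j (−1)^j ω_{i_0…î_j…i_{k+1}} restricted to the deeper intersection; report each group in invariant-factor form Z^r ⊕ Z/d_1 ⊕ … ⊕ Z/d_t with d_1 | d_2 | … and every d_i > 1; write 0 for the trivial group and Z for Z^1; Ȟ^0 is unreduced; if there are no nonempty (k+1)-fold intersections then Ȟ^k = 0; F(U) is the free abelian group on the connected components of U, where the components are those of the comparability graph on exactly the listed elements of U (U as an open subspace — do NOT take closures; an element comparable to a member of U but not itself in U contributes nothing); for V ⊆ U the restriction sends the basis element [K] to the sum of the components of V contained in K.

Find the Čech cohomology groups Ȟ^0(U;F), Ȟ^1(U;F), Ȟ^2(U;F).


Ȟ^0 = Z, Ȟ^1 = Z^2 and Ȟ^2 = 0

nerve simplices:
  A1={{q1},{q2},{q4},{q1,q2},{q1,q3},{q1,q4},{q1,q5},{q1,q6},{q1,q7},{q2,q3},{q3,q4},{q4,q5},{q4,q6},{q4,q7},{q1,q2,q3},{q1,q3,q6},{q1,q4,q5},{q1,q4,q7},{q1,q5,q7},{q3,q4,q6}} A2={{q6},{q1,q6},{q3,q6},{q4,q6},{q6,q7},{q1,q3,q6},{q3,q4,q6}} A3={{q3},{q5},{q7},{q1,q3},{q1,q5},{q1,q7},{q2,q3},{q3,q4},{q3,q6},{q4,q5},{q4,q7},{q5,q7},{q6,q7},{q1,q2,q3},{q1,q3,q6},{q1,q4,q5},{q1,q4,q7},{q1,q5,q7},{q3,q4,q6}}
  A12={{q1,q6},{q4,q6},{q1,q3,q6},{q3,q4,q6}} A13={{q1,q3},{q1,q5},{q1,q7},{q2,q3},{q3,q4},{q4,q5},{q4,q7},{q1,q2,q3},{q1,q3,q6},{q1,q4,q5},{q1,q4,q7},{q1,q5,q7},{q3,q4,q6}} A23={{q3,q6},{q6,q7},{q1,q3,q6},{q3,q4,q6}}
  A123={{q1,q3,q6},{q3,q4,q6}}
components per intersection:
  A1: {{q1},{q2},{q4},{q1,q2},{q1,q3},{q1,q4},{q1,q5},{q1,q6},{q1,q7},{q2,q3},{q3,q4},{q4,q5},{q4,q6},{q4,q7},{q1,q2,q3},{q1,q3,q6},{q1,q4,q5},{q1,q4,q7},{q1,q5,q7},{q3,q4,q6}}
  A2: {{q6},{q1,q6},{q3,q6},{q4,q6},{q6,q7},{q1,q3,q6},{q3,q4,q6}}
  A3: {{q3},{q1,q3},{q2,q3},{q3,q4},{q3,q6},{q1,q2,q3},{q1,q3,q6},{q3,q4,q6}} {{q5},{q7},{q1,q5},{q1,q7},{q4,q5},{q4,q7},{q5,q7},{q6,q7},{q1,q4,q5},{q1,q4,q7},{q1,q5,q7}}
  A12: {{q1,q6},{q1,q3,q6}} {{q4,q6},{q3,q4,q6}}
  A13: {{q1,q3},{q2,q3},{q1,q2,q3},{q1,q3,q6}} {{q1,q5},{q1,q7},{q4,q5},{q4,q7},{q1,q4,q5},{q1,q4,q7},{q1,q5,q7}} {{q3,q4},{q3,q4,q6}}
  A23: {{q3,q6},{q1,q3,q6},{q3,q4,q6}} {{q6,q7}}
  A123: {{q1,q3,q6}} {{q3,q4,q6}}
C dims 4,7,2; δ0: rk 3, SNF 1^3; δ1: rk 2, SNF 1^2
degree 0: 4−3−0 = 1 → Ȟ^0 ≅ Z
degree 1: 7−2−3 = 2 → Ȟ^1 ≅ Z^2
degree 2: 2−0−2 = 0 → Ȟ^2 ≅ 0


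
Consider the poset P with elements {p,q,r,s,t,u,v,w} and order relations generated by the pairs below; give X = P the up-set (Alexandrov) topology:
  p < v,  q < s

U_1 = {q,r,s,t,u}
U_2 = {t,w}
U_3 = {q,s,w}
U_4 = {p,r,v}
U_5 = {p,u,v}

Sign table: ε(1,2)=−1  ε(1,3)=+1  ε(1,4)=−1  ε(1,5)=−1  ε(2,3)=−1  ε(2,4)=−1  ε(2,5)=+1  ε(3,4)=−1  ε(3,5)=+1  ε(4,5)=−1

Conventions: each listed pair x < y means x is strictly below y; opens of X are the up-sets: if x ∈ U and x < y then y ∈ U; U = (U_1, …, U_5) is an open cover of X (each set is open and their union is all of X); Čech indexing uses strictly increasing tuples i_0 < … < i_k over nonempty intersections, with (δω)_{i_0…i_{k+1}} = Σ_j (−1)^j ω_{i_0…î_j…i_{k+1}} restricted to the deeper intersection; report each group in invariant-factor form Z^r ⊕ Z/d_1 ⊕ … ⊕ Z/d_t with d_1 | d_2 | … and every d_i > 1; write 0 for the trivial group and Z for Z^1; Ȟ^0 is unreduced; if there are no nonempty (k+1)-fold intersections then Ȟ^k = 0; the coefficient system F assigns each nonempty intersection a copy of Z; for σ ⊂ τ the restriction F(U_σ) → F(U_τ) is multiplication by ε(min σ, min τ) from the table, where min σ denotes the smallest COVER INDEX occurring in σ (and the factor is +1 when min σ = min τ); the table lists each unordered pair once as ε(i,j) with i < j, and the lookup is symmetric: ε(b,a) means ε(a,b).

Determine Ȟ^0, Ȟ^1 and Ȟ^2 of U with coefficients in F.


Ȟ^0 ≅ 0; Ȟ^1 ≅ Z ⊕ Z/2; Ȟ^2 ≅ 0

cover nerve:
  U12={t} U13={q,s} U14={r} U15={u} U23={w} U45={p,v}
C dims 5,6; δ0: rk 5, SNF 1^4·2
Ȟ^0: (5−5)−0=0 ⇒ 0
Ȟ^1: (6−0)−5=1 plus torsion [2] ⇒ Z ⊕ Z/2
Ȟ^2: (0−0)−0=0 ⇒ 0


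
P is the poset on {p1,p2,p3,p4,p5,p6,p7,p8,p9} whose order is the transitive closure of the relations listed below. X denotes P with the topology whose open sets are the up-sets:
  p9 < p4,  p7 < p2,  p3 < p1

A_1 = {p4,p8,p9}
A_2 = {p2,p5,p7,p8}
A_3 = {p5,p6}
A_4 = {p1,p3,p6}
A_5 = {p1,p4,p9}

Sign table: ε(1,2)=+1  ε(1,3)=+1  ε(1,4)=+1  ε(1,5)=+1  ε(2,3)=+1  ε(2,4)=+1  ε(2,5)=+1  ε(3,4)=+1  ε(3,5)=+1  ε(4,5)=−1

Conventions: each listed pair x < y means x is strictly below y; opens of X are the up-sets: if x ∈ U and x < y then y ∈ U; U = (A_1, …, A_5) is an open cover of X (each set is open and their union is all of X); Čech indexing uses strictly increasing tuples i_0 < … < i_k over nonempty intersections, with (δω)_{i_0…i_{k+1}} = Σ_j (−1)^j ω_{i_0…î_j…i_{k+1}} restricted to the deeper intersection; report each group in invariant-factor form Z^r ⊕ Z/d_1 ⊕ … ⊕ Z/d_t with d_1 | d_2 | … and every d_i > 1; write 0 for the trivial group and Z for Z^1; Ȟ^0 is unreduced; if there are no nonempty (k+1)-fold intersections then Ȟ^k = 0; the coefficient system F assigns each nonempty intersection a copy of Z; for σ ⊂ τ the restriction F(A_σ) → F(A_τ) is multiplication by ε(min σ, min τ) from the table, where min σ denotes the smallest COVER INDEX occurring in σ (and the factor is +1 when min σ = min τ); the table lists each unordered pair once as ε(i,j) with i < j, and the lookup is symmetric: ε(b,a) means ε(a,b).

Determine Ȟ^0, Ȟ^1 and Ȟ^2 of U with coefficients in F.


Ȟ^0 = 0,  Ȟ^1 = Z/2,  Ȟ^2 = 0

nonempty intersections:
  A12={p8} A15={p4,p9} A23={p5} A34={p6} A45={p1}
C dims 5,5; δ0: rk 5, SNF 1^4·2
Ȟ^0: (5−5)−0=0 ⇒ 0
Ȟ^1: (5−0)−5=0 plus torsion [2] ⇒ Z/2
Ȟ^2: (0−0)−0=0 ⇒ 0


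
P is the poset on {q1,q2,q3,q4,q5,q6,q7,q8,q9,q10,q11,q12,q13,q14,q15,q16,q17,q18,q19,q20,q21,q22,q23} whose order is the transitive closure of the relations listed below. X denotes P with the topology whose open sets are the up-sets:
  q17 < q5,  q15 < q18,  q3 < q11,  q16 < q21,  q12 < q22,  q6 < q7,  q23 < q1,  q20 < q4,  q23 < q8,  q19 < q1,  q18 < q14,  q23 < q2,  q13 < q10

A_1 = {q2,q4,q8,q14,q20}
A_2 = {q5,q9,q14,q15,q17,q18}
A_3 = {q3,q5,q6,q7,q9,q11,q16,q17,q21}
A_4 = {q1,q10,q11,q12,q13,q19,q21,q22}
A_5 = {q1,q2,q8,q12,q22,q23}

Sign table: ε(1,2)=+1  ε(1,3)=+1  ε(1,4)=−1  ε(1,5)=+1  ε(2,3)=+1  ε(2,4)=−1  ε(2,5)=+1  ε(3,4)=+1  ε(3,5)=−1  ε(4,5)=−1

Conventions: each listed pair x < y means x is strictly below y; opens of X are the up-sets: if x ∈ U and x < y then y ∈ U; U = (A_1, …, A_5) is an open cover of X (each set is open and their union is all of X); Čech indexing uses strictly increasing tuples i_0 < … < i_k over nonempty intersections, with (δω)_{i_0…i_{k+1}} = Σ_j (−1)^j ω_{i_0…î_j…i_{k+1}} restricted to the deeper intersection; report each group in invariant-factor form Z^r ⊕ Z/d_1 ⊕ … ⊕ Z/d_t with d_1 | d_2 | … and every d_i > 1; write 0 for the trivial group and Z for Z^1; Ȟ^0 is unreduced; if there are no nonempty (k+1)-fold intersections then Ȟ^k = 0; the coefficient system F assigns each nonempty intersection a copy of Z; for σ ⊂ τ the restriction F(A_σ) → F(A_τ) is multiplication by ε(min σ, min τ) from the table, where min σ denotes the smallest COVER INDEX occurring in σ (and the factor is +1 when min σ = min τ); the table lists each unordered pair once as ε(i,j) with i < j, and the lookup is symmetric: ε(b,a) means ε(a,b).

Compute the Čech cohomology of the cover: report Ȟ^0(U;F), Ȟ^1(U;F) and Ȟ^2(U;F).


Ȟ^0(U;F) ≅ 0,  Ȟ^1(U;F) ≅ Z/2,  Ȟ^2(U;F) ≅ 0

nerve simplices:
  A12={q14} A15={q2,q8} A23={q5,q9,q17} A34={q11,q21} A45={q1,q12,q22}
C dims 5,5; δ0: rk 5, SNF 1^4·2
degree 0: 5−5−0 = 0 → Ȟ^0 ≅ 0
degree 1: 5−0−5 = 0 plus torsion [2] → Ȟ^1 ≅ Z/2
degree 2: 0−0−0 = 0 → Ȟ^2 ≅ 0


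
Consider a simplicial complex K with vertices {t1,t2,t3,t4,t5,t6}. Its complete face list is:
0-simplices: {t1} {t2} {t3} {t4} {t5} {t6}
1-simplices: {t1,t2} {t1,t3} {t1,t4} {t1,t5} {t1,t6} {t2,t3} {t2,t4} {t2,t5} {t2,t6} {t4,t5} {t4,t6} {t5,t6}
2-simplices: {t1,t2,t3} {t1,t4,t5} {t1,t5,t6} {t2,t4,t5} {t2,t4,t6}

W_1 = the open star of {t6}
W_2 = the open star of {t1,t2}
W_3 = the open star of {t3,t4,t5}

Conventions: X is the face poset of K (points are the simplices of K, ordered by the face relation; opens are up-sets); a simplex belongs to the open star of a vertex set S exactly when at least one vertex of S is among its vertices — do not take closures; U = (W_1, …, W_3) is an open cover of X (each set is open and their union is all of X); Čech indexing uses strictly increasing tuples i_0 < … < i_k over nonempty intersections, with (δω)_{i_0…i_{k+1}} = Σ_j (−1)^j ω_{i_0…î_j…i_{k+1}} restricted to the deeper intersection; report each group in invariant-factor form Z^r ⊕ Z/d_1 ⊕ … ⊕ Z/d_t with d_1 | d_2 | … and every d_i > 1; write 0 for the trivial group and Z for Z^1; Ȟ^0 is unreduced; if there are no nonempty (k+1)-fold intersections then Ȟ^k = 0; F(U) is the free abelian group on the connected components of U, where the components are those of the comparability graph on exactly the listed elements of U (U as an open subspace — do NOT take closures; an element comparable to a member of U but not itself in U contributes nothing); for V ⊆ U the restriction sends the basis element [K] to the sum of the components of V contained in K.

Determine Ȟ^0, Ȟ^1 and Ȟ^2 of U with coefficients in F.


Ȟ^0(U;F) ≅ Z,  Ȟ^1(U;F) ≅ Z^2,  Ȟ^2(U;F) ≅ 0

nerve simplices:
  W1={{t6},{t1,t6},{t2,t6},{t4,t6},{t5,t6},{t1,t5,t6},{t2,t4,t6}} W2={{t1},{t2},{t1,t2},{t1,t3},{t1,t4},{t1,t5},{t1,t6},{t2,t3},{t2,t4},{t2,t5},{t2,t6},{t1,t2,t3},{t1,t4,t5},{t1,t5,t6},{t2,t4,t5},{t2,t4,t6}} W3={{t3},{t4},{t5},{t1,t3},{t1,t4},{t1,t5},{t2,t3},{t2,t4},{t2,t5},{t4,t5},{t4,t6},{t5,t6},{t1,t2,t3},{t1,t4,t5},{t1,t5,t6},{t2,t4,t5},{t2,t4,t6}}
  W12={{t1,t6},{t2,t6},{t1,t5,t6},{t2,t4,t6}} W13={{t4,t6},{t5,t6},{t1,t5,t6},{t2,t4,t6}} W23={{t1,t3},{t1,t4},{t1,t5},{t2,t3},{t2,t4},{t2,t5},{t1,t2,t3},{t1,t4,t5},{t1,t5,t6},{t2,t4,t5},{t2,t4,t6}}
  W123={{t1,t5,t6},{t2,t4,t6}}
components per intersection:
  W1: {{t6},{t1,t6},{t2,t6},{t4,t6},{t5,t6},{t1,t5,t6},{t2,t4,t6}}
  W2: {{t1},{t2},{t1,t2},{t1,t3},{t1,t4},{t1,t5},{t1,t6},{t2,t3},{t2,t4},{t2,t5},{t2,t6},{t1,t2,t3},{t1,t4,t5},{t1,t5,t6},{t2,t4,t5},{t2,t4,t6}}
  W3: {{t3},{t1,t3},{t2,t3},{t1,t2,t3}} {{t4},{t5},{t1,t4},{t1,t5},{t2,t4},{t2,t5},{t4,t5},{t4,t6},{t5,t6},{t1,t4,t5},{t1,t5,t6},{t2,t4,t5},{t2,t4,t6}}
  W12: {{t1,t6},{t1,t5,t6}} {{t2,t6},{t2,t4,t6}}
  W13: {{t4,t6},{t2,t4,t6}} {{t5,t6},{t1,t5,t6}}
  W23: {{t1,t3},{t2,t3},{t1,t2,t3}} {{t1,t4},{t1,t5},{t1,t4,t5},{t1,t5,t6}} {{t2,t4},{t2,t5},{t2,t4,t5},{t2,t4,t6}}
  W123: {{t1,t5,t6}} {{t2,t4,t6}}
C dims 4,7,2; δ0: rk 3, SNF 1^3; δ1: rk 2, SNF 1^2
degree 0: 4−3−0 = 1 → Ȟ^0 ≅ Z
degree 1: 7−2−3 = 2 → Ȟ^1 ≅ Z^2
degree 2: 2−0−2 = 0 → Ȟ^2 ≅ 0


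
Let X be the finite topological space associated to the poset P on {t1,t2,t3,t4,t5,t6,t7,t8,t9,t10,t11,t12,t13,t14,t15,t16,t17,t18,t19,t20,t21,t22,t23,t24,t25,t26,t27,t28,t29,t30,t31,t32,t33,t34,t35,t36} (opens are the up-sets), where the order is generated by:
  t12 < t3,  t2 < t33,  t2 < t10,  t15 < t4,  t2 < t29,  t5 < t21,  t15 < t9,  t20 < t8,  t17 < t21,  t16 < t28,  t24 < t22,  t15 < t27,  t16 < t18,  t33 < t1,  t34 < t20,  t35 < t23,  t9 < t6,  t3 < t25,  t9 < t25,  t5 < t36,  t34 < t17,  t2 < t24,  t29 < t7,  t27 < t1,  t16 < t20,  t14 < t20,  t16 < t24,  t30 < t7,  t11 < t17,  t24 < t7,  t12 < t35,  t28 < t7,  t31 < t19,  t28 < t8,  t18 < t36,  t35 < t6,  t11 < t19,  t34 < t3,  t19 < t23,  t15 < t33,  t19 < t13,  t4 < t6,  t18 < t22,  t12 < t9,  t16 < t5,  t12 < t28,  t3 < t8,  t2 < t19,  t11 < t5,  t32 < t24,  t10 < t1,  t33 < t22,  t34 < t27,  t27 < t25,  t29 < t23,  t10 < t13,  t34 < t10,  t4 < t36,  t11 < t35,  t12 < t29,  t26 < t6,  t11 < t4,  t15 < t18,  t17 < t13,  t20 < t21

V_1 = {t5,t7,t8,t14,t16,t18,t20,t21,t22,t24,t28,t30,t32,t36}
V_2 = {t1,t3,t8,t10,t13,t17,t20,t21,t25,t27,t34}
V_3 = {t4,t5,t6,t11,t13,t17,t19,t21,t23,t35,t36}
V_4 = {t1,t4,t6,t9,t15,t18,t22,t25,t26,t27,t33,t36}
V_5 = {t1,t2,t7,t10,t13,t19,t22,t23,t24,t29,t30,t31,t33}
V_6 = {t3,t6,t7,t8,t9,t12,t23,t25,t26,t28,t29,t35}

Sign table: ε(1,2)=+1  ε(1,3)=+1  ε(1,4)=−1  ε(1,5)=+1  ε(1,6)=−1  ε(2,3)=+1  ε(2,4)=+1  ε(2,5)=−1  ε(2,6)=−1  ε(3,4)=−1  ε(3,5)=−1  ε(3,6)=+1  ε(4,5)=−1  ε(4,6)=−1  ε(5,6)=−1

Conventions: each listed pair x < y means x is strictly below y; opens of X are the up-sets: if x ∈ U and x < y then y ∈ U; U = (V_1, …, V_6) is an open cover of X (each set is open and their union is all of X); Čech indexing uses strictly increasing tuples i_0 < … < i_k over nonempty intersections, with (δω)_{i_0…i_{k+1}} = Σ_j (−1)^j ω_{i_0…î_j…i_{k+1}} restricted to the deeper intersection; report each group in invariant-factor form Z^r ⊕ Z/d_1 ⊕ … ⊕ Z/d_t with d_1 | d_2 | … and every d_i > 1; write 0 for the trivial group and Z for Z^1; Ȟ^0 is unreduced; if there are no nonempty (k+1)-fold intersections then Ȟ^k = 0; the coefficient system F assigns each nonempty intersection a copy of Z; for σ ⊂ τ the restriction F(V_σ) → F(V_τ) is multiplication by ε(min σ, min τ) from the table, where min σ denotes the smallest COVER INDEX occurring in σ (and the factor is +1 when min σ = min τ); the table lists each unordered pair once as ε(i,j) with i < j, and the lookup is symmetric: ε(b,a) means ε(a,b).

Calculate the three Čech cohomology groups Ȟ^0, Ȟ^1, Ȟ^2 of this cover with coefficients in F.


nonempty intersections:
  V12={t8,t20,t21} V13={t5,t21,t36} V14={t18,t22,t36} V15={t7,t22,t24,t30} V16={t7,t8,t28} V23={t13,t17,t21} V24={t1,t25,t27} V25={t1,t10,t13} V26={t3,t8,t25} V34={t4,t6,t36} V35={t13,t19,t23} V36={t6,t23,t35} V45={t1,t22,t33} V46={t6,t9,t25,t26} V56={t7,t23,t29}
  V123={t21} V126={t8} V134={t36} V145={t22} V156={t7} V235={t13} V245={t1} V246={t25} V346={t6} V356={t23}
C dims 6,15,10; δ0: rk 6, SNF 1^5·2; δ1: rk 9, SNF 1^9
Ȟ^0: (6−6)−0=0 ⇒ 0
Ȟ^1: (15−9)−6=0 plus torsion [2] ⇒ Z/2
Ȟ^2: (10−0)−9=1 ⇒ Z

Ȟ^0 = 0, Ȟ^1 = Z/2 and Ȟ^2 = Z


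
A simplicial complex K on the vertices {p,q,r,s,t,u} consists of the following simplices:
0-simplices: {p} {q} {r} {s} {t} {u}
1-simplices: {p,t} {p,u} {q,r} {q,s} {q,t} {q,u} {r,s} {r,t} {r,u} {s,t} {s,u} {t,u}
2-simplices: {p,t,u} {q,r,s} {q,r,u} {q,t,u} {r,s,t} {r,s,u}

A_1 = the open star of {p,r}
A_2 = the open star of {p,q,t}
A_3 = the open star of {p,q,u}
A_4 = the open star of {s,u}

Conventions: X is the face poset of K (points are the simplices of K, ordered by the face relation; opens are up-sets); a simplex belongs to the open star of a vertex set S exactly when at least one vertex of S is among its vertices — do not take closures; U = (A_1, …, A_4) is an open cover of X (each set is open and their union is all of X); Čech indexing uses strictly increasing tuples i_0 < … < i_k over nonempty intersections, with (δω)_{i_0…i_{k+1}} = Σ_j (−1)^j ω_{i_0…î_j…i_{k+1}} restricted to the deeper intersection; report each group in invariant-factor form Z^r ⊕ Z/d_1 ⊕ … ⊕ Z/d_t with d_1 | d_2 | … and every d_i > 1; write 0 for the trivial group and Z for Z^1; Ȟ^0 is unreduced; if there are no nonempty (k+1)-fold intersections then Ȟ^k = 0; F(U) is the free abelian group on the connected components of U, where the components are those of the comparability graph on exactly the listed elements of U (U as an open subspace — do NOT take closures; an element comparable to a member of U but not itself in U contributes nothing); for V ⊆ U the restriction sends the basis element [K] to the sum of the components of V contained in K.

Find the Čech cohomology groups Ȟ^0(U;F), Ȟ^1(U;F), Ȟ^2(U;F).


cover nerve:
  A1={{p},{r},{p,t},{p,u},{q,r},{r,s},{r,t},{r,u},{p,t,u},{q,r,s},{q,r,u},{r,s,t},{r,s,u}} A2={{p},{q},{t},{p,t},{p,u},{q,r},{q,s},{q,t},{q,u},{r,t},{s,t},{t,u},{p,t,u},{q,r,s},{q,r,u},{q,t,u},{r,s,t}} A3={{p},{q},{u},{p,t},{p,u},{q,r},{q,s},{q,t},{q,u},{r,u},{s,u},{t,u},{p,t,u},{q,r,s},{q,r,u},{q,t,u},{r,s,u}} A4={{s},{u},{p,u},{q,s},{q,u},{r,s},{r,u},{s,t},{s,u},{t,u},{p,t,u},{q,r,s},{q,r,u},{q,t,u},{r,s,t},{r,s,u}}
  A12={{p},{p,t},{p,u},{q,r},{r,t},{p,t,u},{q,r,s},{q,r,u},{r,s,t}} A13={{p},{p,t},{p,u},{q,r},{r,u},{p,t,u},{q,r,s},{q,r,u},{r,s,u}} A14={{p,u},{r,s},{r,u},{p,t,u},{q,r,s},{q,r,u},{r,s,t},{r,s,u}} A23={{p},{q},{p,t},{p,u},{q,r},{q,s},{q,t},{q,u},{t,u},{p,t,u},{q,r,s},{q,r,u},{q,t,u}} A24={{p,u},{q,s},{q,u},{s,t},{t,u},{p,t,u},{q,r,s},{q,r,u},{q,t,u},{r,s,t}} A34={{u},{p,u},{q,s},{q,u},{r,u},{s,u},{t,u},{p,t,u},{q,r,s},{q,r,u},{q,t,u},{r,s,u}}
  A123={{p},{p,t},{p,u},{q,r},{p,t,u},{q,r,s},{q,r,u}} A124={{p,u},{p,t,u},{q,r,s},{q,r,u},{r,s,t}} A134={{p,u},{r,u},{p,t,u},{q,r,s},{q,r,u},{r,s,u}} A234={{p,u},{q,s},{q,u},{t,u},{p,t,u},{q,r,s},{q,r,u},{q,t,u}}
  A1234={{p,u},{p,t,u},{q,r,s},{q,r,u}}
components per intersection:
  A1: {{p},{p,t},{p,u},{p,t,u}} {{r},{q,r},{r,s},{r,t},{r,u},{q,r,s},{q,r,u},{r,s,t},{r,s,u}}
  A2: {{p},{q},{t},{p,t},{p,u},{q,r},{q,s},{q,t},{q,u},{r,t},{s,t},{t,u},{p,t,u},{q,r,s},{q,r,u},{q,t,u},{r,s,t}}
  A3: {{p},{q},{u},{p,t},{p,u},{q,r},{q,s},{q,t},{q,u},{r,u},{s,u},{t,u},{p,t,u},{q,r,s},{q,r,u},{q,t,u},{r,s,u}}
  A4: {{s},{u},{p,u},{q,s},{q,u},{r,s},{r,u},{s,t},{s,u},{t,u},{p,t,u},{q,r,s},{q,r,u},{q,t,u},{r,s,t},{r,s,u}}
  A12: {{p},{p,t},{p,u},{p,t,u}} {{q,r},{q,r,s},{q,r,u}} {{r,t},{r,s,t}}
  A13: {{p},{p,t},{p,u},{p,t,u}} {{q,r},{r,u},{q,r,s},{q,r,u},{r,s,u}}
  A14: {{p,u},{p,t,u}} {{r,s},{r,u},{q,r,s},{q,r,u},{r,s,t},{r,s,u}}
  A23: {{p},{q},{p,t},{p,u},{q,r},{q,s},{q,t},{q,u},{t,u},{p,t,u},{q,r,s},{q,r,u},{q,t,u}}
  A24: {{p,u},{q,u},{t,u},{p,t,u},{q,r,u},{q,t,u}} {{q,s},{q,r,s}} {{s,t},{r,s,t}}
  A34: {{u},{p,u},{q,u},{r,u},{s,u},{t,u},{p,t,u},{q,r,u},{q,t,u},{r,s,u}} {{q,s},{q,r,s}}
  A123: {{p},{p,t},{p,u},{p,t,u}} {{q,r},{q,r,s},{q,r,u}}
  A124: {{p,u},{p,t,u}} {{q,r,s}} {{q,r,u}} {{r,s,t}}
  A134: {{p,u},{p,t,u}} {{r,u},{q,r,u},{r,s,u}} {{q,r,s}}
  A234: {{p,u},{q,u},{t,u},{p,t,u},{q,r,u},{q,t,u}} {{q,s},{q,r,s}}
  A1234: {{p,u},{p,t,u}} {{q,r,s}} {{q,r,u}}
C dims 5,13,11,3; δ0: rk 4, SNF 1^4; δ1: rk 8, SNF 1^8; δ2: rk 3, SNF 1^3
Ȟ^0: (5−4)−0=1 ⇒ Z
Ȟ^1: (13−8)−4=1 ⇒ Z
Ȟ^2: (11−3)−8=0 ⇒ 0

Ȟ^0 ≅ Z; Ȟ^1 ≅ Z; Ȟ^2 ≅ 0


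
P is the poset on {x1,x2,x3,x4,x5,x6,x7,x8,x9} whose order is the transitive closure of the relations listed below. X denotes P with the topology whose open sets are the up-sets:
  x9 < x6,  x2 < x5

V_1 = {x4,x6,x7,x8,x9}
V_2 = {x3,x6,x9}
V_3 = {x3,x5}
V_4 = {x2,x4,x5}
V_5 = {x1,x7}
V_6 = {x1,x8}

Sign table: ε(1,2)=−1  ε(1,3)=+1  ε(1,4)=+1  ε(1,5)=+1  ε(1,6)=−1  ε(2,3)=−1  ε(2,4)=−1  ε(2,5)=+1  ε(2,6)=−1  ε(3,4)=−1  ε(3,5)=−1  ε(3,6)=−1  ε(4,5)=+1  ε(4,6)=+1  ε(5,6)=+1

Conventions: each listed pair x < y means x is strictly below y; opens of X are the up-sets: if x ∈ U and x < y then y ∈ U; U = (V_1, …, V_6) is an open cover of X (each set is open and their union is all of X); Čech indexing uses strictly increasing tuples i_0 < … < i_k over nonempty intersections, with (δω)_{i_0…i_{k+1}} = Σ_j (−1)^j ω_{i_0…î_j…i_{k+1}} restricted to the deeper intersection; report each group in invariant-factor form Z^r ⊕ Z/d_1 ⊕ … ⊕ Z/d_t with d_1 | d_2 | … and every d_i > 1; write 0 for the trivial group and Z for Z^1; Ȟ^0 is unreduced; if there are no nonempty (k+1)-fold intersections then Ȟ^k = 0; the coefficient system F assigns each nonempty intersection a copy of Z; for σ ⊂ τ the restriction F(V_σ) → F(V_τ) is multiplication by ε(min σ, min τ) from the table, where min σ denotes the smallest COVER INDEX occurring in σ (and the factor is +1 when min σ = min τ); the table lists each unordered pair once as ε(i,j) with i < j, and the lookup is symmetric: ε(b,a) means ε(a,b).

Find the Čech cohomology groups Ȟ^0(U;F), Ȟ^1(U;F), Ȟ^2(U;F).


Ȟ^0 ≅ 0, Ȟ^1 ≅ Z ⊕ Z/2, Ȟ^2 ≅ 0

nerve of the cover:
  V12={x6,x9} V14={x4} V15={x7} V16={x8} V23={x3} V34={x5} V56={x1}
C dims 6,7; δ0: rk 6, SNF 1^5·2
Ȟ^0 = (6 − 6) − 0 = 0, so Ȟ^0 ≅ 0
Ȟ^1 = (7 − 0) − 6 = 1 plus torsion [2], so Ȟ^1 ≅ Z ⊕ Z/2
Ȟ^2 = (0 − 0) − 0 = 0, so Ȟ^2 ≅ 0


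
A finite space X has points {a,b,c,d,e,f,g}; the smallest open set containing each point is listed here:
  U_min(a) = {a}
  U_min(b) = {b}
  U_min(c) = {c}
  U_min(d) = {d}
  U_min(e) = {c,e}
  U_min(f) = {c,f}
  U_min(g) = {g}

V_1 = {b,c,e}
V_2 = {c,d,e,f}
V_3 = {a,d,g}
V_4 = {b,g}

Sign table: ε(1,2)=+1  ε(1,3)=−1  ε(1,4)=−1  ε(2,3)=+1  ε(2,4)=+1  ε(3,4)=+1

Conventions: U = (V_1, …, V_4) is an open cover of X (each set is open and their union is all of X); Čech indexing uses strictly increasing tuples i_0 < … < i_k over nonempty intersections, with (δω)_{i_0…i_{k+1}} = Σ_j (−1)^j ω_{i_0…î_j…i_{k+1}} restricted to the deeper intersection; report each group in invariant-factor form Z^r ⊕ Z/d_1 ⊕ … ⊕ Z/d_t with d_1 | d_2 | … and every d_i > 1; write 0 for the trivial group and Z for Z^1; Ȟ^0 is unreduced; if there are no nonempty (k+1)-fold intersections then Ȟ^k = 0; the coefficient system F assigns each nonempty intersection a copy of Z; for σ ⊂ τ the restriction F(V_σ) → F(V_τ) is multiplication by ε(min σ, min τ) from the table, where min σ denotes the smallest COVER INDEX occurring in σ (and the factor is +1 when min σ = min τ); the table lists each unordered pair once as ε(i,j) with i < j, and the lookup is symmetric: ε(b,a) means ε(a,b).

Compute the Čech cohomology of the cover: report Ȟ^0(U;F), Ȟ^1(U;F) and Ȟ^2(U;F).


nonempty intersections:
  V12={c,e} V14={b} V23={d} V34={g}
C dims 4,4; δ0: rk 4, SNF 1^3·2
Ȟ^0: (4−4)−0=0 ⇒ 0
Ȟ^1: (4−0)−4=0 plus torsion [2] ⇒ Z/2
Ȟ^2: (0−0)−0=0 ⇒ 0

Ȟ^0 = 0, Ȟ^1 = Z/2, Ȟ^2 = 0


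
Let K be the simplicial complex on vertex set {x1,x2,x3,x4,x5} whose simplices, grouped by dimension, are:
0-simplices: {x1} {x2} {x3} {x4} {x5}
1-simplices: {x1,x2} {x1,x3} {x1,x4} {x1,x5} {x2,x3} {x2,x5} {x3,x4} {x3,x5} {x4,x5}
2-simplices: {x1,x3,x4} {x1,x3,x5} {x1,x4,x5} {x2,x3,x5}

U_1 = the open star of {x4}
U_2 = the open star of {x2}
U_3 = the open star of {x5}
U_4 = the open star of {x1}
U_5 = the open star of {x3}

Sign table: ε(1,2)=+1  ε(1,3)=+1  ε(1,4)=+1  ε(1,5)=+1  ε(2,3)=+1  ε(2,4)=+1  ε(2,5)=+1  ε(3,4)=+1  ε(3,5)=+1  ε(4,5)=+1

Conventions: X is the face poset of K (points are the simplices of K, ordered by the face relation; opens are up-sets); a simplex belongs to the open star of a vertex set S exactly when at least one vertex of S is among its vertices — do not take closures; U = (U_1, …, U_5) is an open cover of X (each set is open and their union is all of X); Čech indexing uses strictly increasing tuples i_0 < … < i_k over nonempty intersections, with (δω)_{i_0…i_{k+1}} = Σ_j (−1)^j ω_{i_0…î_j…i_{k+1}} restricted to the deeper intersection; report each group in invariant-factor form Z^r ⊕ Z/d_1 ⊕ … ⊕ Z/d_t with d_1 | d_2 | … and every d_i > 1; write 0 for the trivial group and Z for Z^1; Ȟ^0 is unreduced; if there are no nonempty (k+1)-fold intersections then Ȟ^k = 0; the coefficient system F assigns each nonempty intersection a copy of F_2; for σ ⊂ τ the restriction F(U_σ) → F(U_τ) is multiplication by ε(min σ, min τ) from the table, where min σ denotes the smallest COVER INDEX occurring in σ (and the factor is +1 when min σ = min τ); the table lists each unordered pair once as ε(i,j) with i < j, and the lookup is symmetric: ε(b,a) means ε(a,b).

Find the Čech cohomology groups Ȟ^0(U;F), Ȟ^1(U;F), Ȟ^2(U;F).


Ȟ^0 ≅ Z/2,  Ȟ^1 ≅ Z/2,  Ȟ^2 ≅ 0

cover nerve:
  U1={{x4},{x1,x4},{x3,x4},{x4,x5},{x1,x3,x4},{x1,x4,x5}} U2={{x2},{x1,x2},{x2,x3},{x2,x5},{x2,x3,x5}} U3={{x5},{x1,x5},{x2,x5},{x3,x5},{x4,x5},{x1,x3,x5},{x1,x4,x5},{x2,x3,x5}} U4={{x1},{x1,x2},{x1,x3},{x1,x4},{x1,x5},{x1,x3,x4},{x1,x3,x5},{x1,x4,x5}} U5={{x3},{x1,x3},{x2,x3},{x3,x4},{x3,x5},{x1,x3,x4},{x1,x3,x5},{x2,x3,x5}}
  U13={{x4,x5},{x1,x4,x5}} U14={{x1,x4},{x1,x3,x4},{x1,x4,x5}} U15={{x3,x4},{x1,x3,x4}} U23={{x2,x5},{x2,x3,x5}} U24={{x1,x2}} U25={{x2,x3},{x2,x3,x5}} U34={{x1,x5},{x1,x3,x5},{x1,x4,x5}} U35={{x3,x5},{x1,x3,x5},{x2,x3,x5}} U45={{x1,x3},{x1,x3,x4},{x1,x3,x5}}
  U134={{x1,x4,x5}} U145={{x1,x3,x4}} U235={{x2,x3,x5}} U345={{x1,x3,x5}}
C dims 5,9,4; δ0: rk_F2 4; δ1: rk_F2 4
Ȟ^0: (5−4)−0=1 ⇒ Z/2
Ȟ^1: (9−4)−4=1 ⇒ Z/2
Ȟ^2: (4−0)−4=0 ⇒ 0


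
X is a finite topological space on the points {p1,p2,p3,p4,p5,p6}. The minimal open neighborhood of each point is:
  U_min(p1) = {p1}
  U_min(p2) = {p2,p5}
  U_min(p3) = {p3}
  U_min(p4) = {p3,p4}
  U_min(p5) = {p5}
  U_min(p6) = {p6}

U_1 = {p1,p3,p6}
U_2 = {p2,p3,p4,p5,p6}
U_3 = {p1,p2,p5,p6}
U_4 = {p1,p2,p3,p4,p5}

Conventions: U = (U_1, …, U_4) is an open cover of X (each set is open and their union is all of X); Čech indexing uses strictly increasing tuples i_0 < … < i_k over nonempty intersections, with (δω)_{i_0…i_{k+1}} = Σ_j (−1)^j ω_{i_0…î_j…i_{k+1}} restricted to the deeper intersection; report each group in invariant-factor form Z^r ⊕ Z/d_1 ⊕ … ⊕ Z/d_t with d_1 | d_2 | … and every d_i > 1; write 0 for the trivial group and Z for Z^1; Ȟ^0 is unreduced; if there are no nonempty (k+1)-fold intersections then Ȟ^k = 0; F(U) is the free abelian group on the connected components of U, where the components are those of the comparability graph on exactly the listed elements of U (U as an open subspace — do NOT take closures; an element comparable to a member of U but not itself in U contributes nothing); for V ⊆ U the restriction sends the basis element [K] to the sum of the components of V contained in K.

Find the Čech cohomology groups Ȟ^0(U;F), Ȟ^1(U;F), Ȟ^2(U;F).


Ȟ^0 = Z^4,  Ȟ^1 = 0,  Ȟ^2 = 0

cover nerve:
  U12={p3,p6} U13={p1,p6} U14={p1,p3} U23={p2,p5,p6} U24={p2,p3,p4,p5} U34={p1,p2,p5}
  U123={p6} U124={p3} U134={p1} U234={p2,p5}
components per intersection:
  U1: {p1} {p3} {p6}
  U2: {p2,p5} {p3,p4} {p6}
  U3: {p1} {p2,p5} {p6}
  U4: {p1} {p2,p5} {p3,p4}
  U12: {p3} {p6}
  U13: {p1} {p6}
  U14: {p1} {p3}
  U23: {p2,p5} {p6}
  U24: {p2,p5} {p3,p4}
  U34: {p1} {p2,p5}
  U123: {p6}
  U124: {p3}
  U134: {p1}
  U234: {p2,p5}
C dims 12,12,4; δ0: rk 8, SNF 1^8; δ1: rk 4, SNF 1^4
Ȟ^0: (12−8)−0=4 ⇒ Z^4
Ȟ^1: (12−4)−8=0 ⇒ 0
Ȟ^2: (4−0)−4=0 ⇒ 0


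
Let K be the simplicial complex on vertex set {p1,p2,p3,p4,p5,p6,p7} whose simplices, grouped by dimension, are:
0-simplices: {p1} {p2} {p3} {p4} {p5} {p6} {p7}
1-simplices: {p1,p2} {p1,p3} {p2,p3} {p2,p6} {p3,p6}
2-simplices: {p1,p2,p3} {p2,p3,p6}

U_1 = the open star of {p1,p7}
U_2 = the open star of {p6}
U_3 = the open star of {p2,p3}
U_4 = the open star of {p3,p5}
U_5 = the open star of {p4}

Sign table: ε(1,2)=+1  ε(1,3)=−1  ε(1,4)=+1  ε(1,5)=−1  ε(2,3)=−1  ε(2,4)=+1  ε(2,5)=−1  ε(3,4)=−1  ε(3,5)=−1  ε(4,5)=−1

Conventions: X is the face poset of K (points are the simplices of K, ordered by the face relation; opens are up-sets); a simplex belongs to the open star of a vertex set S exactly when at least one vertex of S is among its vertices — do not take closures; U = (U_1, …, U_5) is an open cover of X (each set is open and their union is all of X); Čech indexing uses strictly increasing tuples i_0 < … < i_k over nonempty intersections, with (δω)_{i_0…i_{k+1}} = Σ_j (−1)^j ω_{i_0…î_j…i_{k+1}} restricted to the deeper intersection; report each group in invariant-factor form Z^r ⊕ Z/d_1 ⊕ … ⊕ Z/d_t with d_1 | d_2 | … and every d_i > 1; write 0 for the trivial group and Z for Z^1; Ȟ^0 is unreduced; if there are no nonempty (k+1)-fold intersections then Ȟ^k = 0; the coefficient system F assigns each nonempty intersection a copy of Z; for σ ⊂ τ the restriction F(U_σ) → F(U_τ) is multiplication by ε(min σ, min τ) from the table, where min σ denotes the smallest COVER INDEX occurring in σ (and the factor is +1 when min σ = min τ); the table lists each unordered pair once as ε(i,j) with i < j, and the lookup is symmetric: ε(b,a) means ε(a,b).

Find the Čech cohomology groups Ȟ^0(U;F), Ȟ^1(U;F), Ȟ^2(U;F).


nerve simplices:
  U1={{p1},{p7},{p1,p2},{p1,p3},{p1,p2,p3}} U2={{p6},{p2,p6},{p3,p6},{p2,p3,p6}} U3={{p2},{p3},{p1,p2},{p1,p3},{p2,p3},{p2,p6},{p3,p6},{p1,p2,p3},{p2,p3,p6}} U4={{p3},{p5},{p1,p3},{p2,p3},{p3,p6},{p1,p2,p3},{p2,p3,p6}} U5={{p4}}
  U13={{p1,p2},{p1,p3},{p1,p2,p3}} U14={{p1,p3},{p1,p2,p3}} U23={{p2,p6},{p3,p6},{p2,p3,p6}} U24={{p3,p6},{p2,p3,p6}} U34={{p3},{p1,p3},{p2,p3},{p3,p6},{p1,p2,p3},{p2,p3,p6}}
  U134={{p1,p3},{p1,p2,p3}} U234={{p3,p6},{p2,p3,p6}}
C dims 5,5,2; δ0: rk 3, SNF 1^3; δ1: rk 2, SNF 1^2
degree 0: 5−3−0 = 2 → Ȟ^0 ≅ Z^2
degree 1: 5−2−3 = 0 → Ȟ^1 ≅ 0
degree 2: 2−0−2 = 0 → Ȟ^2 ≅ 0

Ȟ^0(U;F) ≅ Z^2; Ȟ^1(U;F) ≅ 0; Ȟ^2(U;F) ≅ 0


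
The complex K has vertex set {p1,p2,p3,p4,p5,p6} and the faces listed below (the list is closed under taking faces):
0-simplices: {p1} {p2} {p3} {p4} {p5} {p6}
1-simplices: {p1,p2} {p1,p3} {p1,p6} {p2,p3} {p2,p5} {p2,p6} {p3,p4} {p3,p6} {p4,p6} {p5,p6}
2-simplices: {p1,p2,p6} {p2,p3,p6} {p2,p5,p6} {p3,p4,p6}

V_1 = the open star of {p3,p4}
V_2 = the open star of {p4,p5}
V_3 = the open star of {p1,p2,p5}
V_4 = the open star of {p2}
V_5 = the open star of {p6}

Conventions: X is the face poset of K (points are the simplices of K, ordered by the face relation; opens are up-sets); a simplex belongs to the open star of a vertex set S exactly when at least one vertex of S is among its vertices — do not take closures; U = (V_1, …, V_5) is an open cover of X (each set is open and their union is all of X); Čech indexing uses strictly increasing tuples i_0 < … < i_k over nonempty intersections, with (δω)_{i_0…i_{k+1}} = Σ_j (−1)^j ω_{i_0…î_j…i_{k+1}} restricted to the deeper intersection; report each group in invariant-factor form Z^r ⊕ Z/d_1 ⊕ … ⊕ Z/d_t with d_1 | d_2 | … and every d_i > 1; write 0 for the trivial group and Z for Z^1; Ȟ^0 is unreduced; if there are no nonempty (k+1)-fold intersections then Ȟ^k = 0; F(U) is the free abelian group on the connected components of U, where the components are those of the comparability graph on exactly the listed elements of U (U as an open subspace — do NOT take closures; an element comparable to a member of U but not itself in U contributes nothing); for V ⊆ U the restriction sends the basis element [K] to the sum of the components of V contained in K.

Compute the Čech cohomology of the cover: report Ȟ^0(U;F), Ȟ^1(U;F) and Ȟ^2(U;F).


Ȟ^0 = Z, Ȟ^1 = Z and Ȟ^2 = 0

nonempty intersections:
  V1={{p3},{p4},{p1,p3},{p2,p3},{p3,p4},{p3,p6},{p4,p6},{p2,p3,p6},{p3,p4,p6}} V2={{p4},{p5},{p2,p5},{p3,p4},{p4,p6},{p5,p6},{p2,p5,p6},{p3,p4,p6}} V3={{p1},{p2},{p5},{p1,p2},{p1,p3},{p1,p6},{p2,p3},{p2,p5},{p2,p6},{p5,p6},{p1,p2,p6},{p2,p3,p6},{p2,p5,p6}} V4={{p2},{p1,p2},{p2,p3},{p2,p5},{p2,p6},{p1,p2,p6},{p2,p3,p6},{p2,p5,p6}} V5={{p6},{p1,p6},{p2,p6},{p3,p6},{p4,p6},{p5,p6},{p1,p2,p6},{p2,p3,p6},{p2,p5,p6},{p3,p4,p6}}
  V12={{p4},{p3,p4},{p4,p6},{p3,p4,p6}} V13={{p1,p3},{p2,p3},{p2,p3,p6}} V14={{p2,p3},{p2,p3,p6}} V15={{p3,p6},{p4,p6},{p2,p3,p6},{p3,p4,p6}} V23={{p5},{p2,p5},{p5,p6},{p2,p5,p6}} V24={{p2,p5},{p2,p5,p6}} V25={{p4,p6},{p5,p6},{p2,p5,p6},{p3,p4,p6}} V34={{p2},{p1,p2},{p2,p3},{p2,p5},{p2,p6},{p1,p2,p6},{p2,p3,p6},{p2,p5,p6}} V35={{p1,p6},{p2,p6},{p5,p6},{p1,p2,p6},{p2,p3,p6},{p2,p5,p6}} V45={{p2,p6},{p1,p2,p6},{p2,p3,p6},{p2,p5,p6}}
  V125={{p4,p6},{p3,p4,p6}} V134={{p2,p3},{p2,p3,p6}} V135={{p2,p3,p6}} V145={{p2,p3,p6}} V234={{p2,p5},{p2,p5,p6}} V235={{p5,p6},{p2,p5,p6}} V245={{p2,p5,p6}} V345={{p2,p6},{p1,p2,p6},{p2,p3,p6},{p2,p5,p6}}
  V1345={{p2,p3,p6}} V2345={{p2,p5,p6}}
components per intersection:
  V1: {{p3},{p4},{p1,p3},{p2,p3},{p3,p4},{p3,p6},{p4,p6},{p2,p3,p6},{p3,p4,p6}}
  V2: {{p4},{p3,p4},{p4,p6},{p3,p4,p6}} {{p5},{p2,p5},{p5,p6},{p2,p5,p6}}
  V3: {{p1},{p2},{p5},{p1,p2},{p1,p3},{p1,p6},{p2,p3},{p2,p5},{p2,p6},{p5,p6},{p1,p2,p6},{p2,p3,p6},{p2,p5,p6}}
  V4: {{p2},{p1,p2},{p2,p3},{p2,p5},{p2,p6},{p1,p2,p6},{p2,p3,p6},{p2,p5,p6}}
  V5: {{p6},{p1,p6},{p2,p6},{p3,p6},{p4,p6},{p5,p6},{p1,p2,p6},{p2,p3,p6},{p2,p5,p6},{p3,p4,p6}}
  V12: {{p4},{p3,p4},{p4,p6},{p3,p4,p6}}
  V13: {{p1,p3}} {{p2,p3},{p2,p3,p6}}
  V14: {{p2,p3},{p2,p3,p6}}
  V15: {{p3,p6},{p4,p6},{p2,p3,p6},{p3,p4,p6}}
  V23: {{p5},{p2,p5},{p5,p6},{p2,p5,p6}}
  V24: {{p2,p5},{p2,p5,p6}}
  V25: {{p4,p6},{p3,p4,p6}} {{p5,p6},{p2,p5,p6}}
  V34: {{p2},{p1,p2},{p2,p3},{p2,p5},{p2,p6},{p1,p2,p6},{p2,p3,p6},{p2,p5,p6}}
  V35: {{p1,p6},{p2,p6},{p5,p6},{p1,p2,p6},{p2,p3,p6},{p2,p5,p6}}
  V45: {{p2,p6},{p1,p2,p6},{p2,p3,p6},{p2,p5,p6}}
  V125: {{p4,p6},{p3,p4,p6}}
  V134: {{p2,p3},{p2,p3,p6}}
  V135: {{p2,p3,p6}}
  V145: {{p2,p3,p6}}
  V234: {{p2,p5},{p2,p5,p6}}
  V235: {{p5,p6},{p2,p5,p6}}
  V245: {{p2,p5,p6}}
  V345: {{p2,p6},{p1,p2,p6},{p2,p3,p6},{p2,p5,p6}}
  V1345: {{p2,p3,p6}}
  V2345: {{p2,p5,p6}}
C dims 6,12,8,2; δ0: rk 5, SNF 1^5; δ1: rk 6, SNF 1^6; δ2: rk 2, SNF 1^2
Ȟ^0: (6−5)−0=1 ⇒ Z
Ȟ^1: (12−6)−5=1 ⇒ Z
Ȟ^2: (8−2)−6=0 ⇒ 0


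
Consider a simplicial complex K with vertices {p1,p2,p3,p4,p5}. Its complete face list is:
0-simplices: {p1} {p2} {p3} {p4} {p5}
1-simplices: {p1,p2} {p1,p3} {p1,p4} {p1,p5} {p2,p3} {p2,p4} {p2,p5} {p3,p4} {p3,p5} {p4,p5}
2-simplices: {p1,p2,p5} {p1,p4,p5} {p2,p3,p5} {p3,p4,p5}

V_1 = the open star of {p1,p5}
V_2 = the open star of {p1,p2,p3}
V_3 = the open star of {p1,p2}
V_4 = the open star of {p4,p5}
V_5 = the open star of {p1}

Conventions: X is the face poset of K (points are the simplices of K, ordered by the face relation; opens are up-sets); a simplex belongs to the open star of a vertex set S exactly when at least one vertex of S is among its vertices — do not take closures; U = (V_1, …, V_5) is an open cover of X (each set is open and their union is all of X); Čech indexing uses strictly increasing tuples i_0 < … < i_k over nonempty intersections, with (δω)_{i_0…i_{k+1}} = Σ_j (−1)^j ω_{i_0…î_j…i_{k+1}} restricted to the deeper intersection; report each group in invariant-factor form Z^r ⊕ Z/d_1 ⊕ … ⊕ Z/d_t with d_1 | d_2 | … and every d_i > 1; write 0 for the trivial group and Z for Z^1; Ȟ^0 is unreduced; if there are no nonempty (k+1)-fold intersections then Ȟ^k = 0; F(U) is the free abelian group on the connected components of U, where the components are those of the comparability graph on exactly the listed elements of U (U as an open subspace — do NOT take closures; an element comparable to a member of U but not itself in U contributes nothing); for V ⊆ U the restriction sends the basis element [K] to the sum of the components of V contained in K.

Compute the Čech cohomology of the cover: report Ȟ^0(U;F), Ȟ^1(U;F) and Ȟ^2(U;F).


Ȟ^0 ≅ Z; Ȟ^1 ≅ Z; Ȟ^2 ≅ 0

nonempty overlaps:
  V1={{p1},{p5},{p1,p2},{p1,p3},{p1,p4},{p1,p5},{p2,p5},{p3,p5},{p4,p5},{p1,p2,p5},{p1,p4,p5},{p2,p3,p5},{p3,p4,p5}} V2={{p1},{p2},{p3},{p1,p2},{p1,p3},{p1,p4},{p1,p5},{p2,p3},{p2,p4},{p2,p5},{p3,p4},{p3,p5},{p1,p2,p5},{p1,p4,p5},{p2,p3,p5},{p3,p4,p5}} V3={{p1},{p2},{p1,p2},{p1,p3},{p1,p4},{p1,p5},{p2,p3},{p2,p4},{p2,p5},{p1,p2,p5},{p1,p4,p5},{p2,p3,p5}} V4={{p4},{p5},{p1,p4},{p1,p5},{p2,p4},{p2,p5},{p3,p4},{p3,p5},{p4,p5},{p1,p2,p5},{p1,p4,p5},{p2,p3,p5},{p3,p4,p5}} V5={{p1},{p1,p2},{p1,p3},{p1,p4},{p1,p5},{p1,p2,p5},{p1,p4,p5}}
  V12={{p1},{p1,p2},{p1,p3},{p1,p4},{p1,p5},{p2,p5},{p3,p5},{p1,p2,p5},{p1,p4,p5},{p2,p3,p5},{p3,p4,p5}} V13={{p1},{p1,p2},{p1,p3},{p1,p4},{p1,p5},{p2,p5},{p1,p2,p5},{p1,p4,p5},{p2,p3,p5}} V14={{p5},{p1,p4},{p1,p5},{p2,p5},{p3,p5},{p4,p5},{p1,p2,p5},{p1,p4,p5},{p2,p3,p5},{p3,p4,p5}} V15={{p1},{p1,p2},{p1,p3},{p1,p4},{p1,p5},{p1,p2,p5},{p1,p4,p5}} V23={{p1},{p2},{p1,p2},{p1,p3},{p1,p4},{p1,p5},{p2,p3},{p2,p4},{p2,p5},{p1,p2,p5},{p1,p4,p5},{p2,p3,p5}} V24={{p1,p4},{p1,p5},{p2,p4},{p2,p5},{p3,p4},{p3,p5},{p1,p2,p5},{p1,p4,p5},{p2,p3,p5},{p3,p4,p5}} V25={{p1},{p1,p2},{p1,p3},{p1,p4},{p1,p5},{p1,p2,p5},{p1,p4,p5}} V34={{p1,p4},{p1,p5},{p2,p4},{p2,p5},{p1,p2,p5},{p1,p4,p5},{p2,p3,p5}} V35={{p1},{p1,p2},{p1,p3},{p1,p4},{p1,p5},{p1,p2,p5},{p1,p4,p5}} V45={{p1,p4},{p1,p5},{p1,p2,p5},{p1,p4,p5}}
  V123={{p1},{p1,p2},{p1,p3},{p1,p4},{p1,p5},{p2,p5},{p1,p2,p5},{p1,p4,p5},{p2,p3,p5}} V124={{p1,p4},{p1,p5},{p2,p5},{p3,p5},{p1,p2,p5},{p1,p4,p5},{p2,p3,p5},{p3,p4,p5}} V125={{p1},{p1,p2},{p1,p3},{p1,p4},{p1,p5},{p1,p2,p5},{p1,p4,p5}} V134={{p1,p4},{p1,p5},{p2,p5},{p1,p2,p5},{p1,p4,p5},{p2,p3,p5}} V135={{p1},{p1,p2},{p1,p3},{p1,p4},{p1,p5},{p1,p2,p5},{p1,p4,p5}} V145={{p1,p4},{p1,p5},{p1,p2,p5},{p1,p4,p5}} V234={{p1,p4},{p1,p5},{p2,p4},{p2,p5},{p1,p2,p5},{p1,p4,p5},{p2,p3,p5}} V235={{p1},{p1,p2},{p1,p3},{p1,p4},{p1,p5},{p1,p2,p5},{p1,p4,p5}} V245={{p1,p4},{p1,p5},{p1,p2,p5},{p1,p4,p5}} V345={{p1,p4},{p1,p5},{p1,p2,p5},{p1,p4,p5}}
  V1234={{p1,p4},{p1,p5},{p2,p5},{p1,p2,p5},{p1,p4,p5},{p2,p3,p5}} V1235={{p1},{p1,p2},{p1,p3},{p1,p4},{p1,p5},{p1,p2,p5},{p1,p4,p5}} V1245={{p1,p4},{p1,p5},{p1,p2,p5},{p1,p4,p5}} V1345={{p1,p4},{p1,p5},{p1,p2,p5},{p1,p4,p5}} V2345={{p1,p4},{p1,p5},{p1,p2,p5},{p1,p4,p5}}
  V12345={{p1,p4},{p1,p5},{p1,p2,p5},{p1,p4,p5}}
components per intersection:
  V1: {{p1},{p5},{p1,p2},{p1,p3},{p1,p4},{p1,p5},{p2,p5},{p3,p5},{p4,p5},{p1,p2,p5},{p1,p4,p5},{p2,p3,p5},{p3,p4,p5}}
  V2: {{p1},{p2},{p3},{p1,p2},{p1,p3},{p1,p4},{p1,p5},{p2,p3},{p2,p4},{p2,p5},{p3,p4},{p3,p5},{p1,p2,p5},{p1,p4,p5},{p2,p3,p5},{p3,p4,p5}}
  V3: {{p1},{p2},{p1,p2},{p1,p3},{p1,p4},{p1,p5},{p2,p3},{p2,p4},{p2,p5},{p1,p2,p5},{p1,p4,p5},{p2,p3,p5}}
  V4: {{p4},{p5},{p1,p4},{p1,p5},{p2,p4},{p2,p5},{p3,p4},{p3,p5},{p4,p5},{p1,p2,p5},{p1,p4,p5},{p2,p3,p5},{p3,p4,p5}}
  V5: {{p1},{p1,p2},{p1,p3},{p1,p4},{p1,p5},{p1,p2,p5},{p1,p4,p5}}
  V12: {{p1},{p1,p2},{p1,p3},{p1,p4},{p1,p5},{p2,p5},{p3,p5},{p1,p2,p5},{p1,p4,p5},{p2,p3,p5},{p3,p4,p5}}
  V13: {{p1},{p1,p2},{p1,p3},{p1,p4},{p1,p5},{p2,p5},{p1,p2,p5},{p1,p4,p5},{p2,p3,p5}}
  V14: {{p5},{p1,p4},{p1,p5},{p2,p5},{p3,p5},{p4,p5},{p1,p2,p5},{p1,p4,p5},{p2,p3,p5},{p3,p4,p5}}
  V15: {{p1},{p1,p2},{p1,p3},{p1,p4},{p1,p5},{p1,p2,p5},{p1,p4,p5}}
  V23: {{p1},{p2},{p1,p2},{p1,p3},{p1,p4},{p1,p5},{p2,p3},{p2,p4},{p2,p5},{p1,p2,p5},{p1,p4,p5},{p2,p3,p5}}
  V24: {{p1,p4},{p1,p5},{p2,p5},{p3,p4},{p3,p5},{p1,p2,p5},{p1,p4,p5},{p2,p3,p5},{p3,p4,p5}} {{p2,p4}}
  V25: {{p1},{p1,p2},{p1,p3},{p1,p4},{p1,p5},{p1,p2,p5},{p1,p4,p5}}
  V34: {{p1,p4},{p1,p5},{p2,p5},{p1,p2,p5},{p1,p4,p5},{p2,p3,p5}} {{p2,p4}}
  V35: {{p1},{p1,p2},{p1,p3},{p1,p4},{p1,p5},{p1,p2,p5},{p1,p4,p5}}
  V45: {{p1,p4},{p1,p5},{p1,p2,p5},{p1,p4,p5}}
  V123: {{p1},{p1,p2},{p1,p3},{p1,p4},{p1,p5},{p2,p5},{p1,p2,p5},{p1,p4,p5},{p2,p3,p5}}
  V124: {{p1,p4},{p1,p5},{p2,p5},{p3,p5},{p1,p2,p5},{p1,p4,p5},{p2,p3,p5},{p3,p4,p5}}
  V125: {{p1},{p1,p2},{p1,p3},{p1,p4},{p1,p5},{p1,p2,p5},{p1,p4,p5}}
  V134: {{p1,p4},{p1,p5},{p2,p5},{p1,p2,p5},{p1,p4,p5},{p2,p3,p5}}
  V135: {{p1},{p1,p2},{p1,p3},{p1,p4},{p1,p5},{p1,p2,p5},{p1,p4,p5}}
  V145: {{p1,p4},{p1,p5},{p1,p2,p5},{p1,p4,p5}}
  V234: {{p1,p4},{p1,p5},{p2,p5},{p1,p2,p5},{p1,p4,p5},{p2,p3,p5}} {{p2,p4}}
  V235: {{p1},{p1,p2},{p1,p3},{p1,p4},{p1,p5},{p1,p2,p5},{p1,p4,p5}}
  V245: {{p1,p4},{p1,p5},{p1,p2,p5},{p1,p4,p5}}
  V345: {{p1,p4},{p1,p5},{p1,p2,p5},{p1,p4,p5}}
  V1234: {{p1,p4},{p1,p5},{p2,p5},{p1,p2,p5},{p1,p4,p5},{p2,p3,p5}}
  V1235: {{p1},{p1,p2},{p1,p3},{p1,p4},{p1,p5},{p1,p2,p5},{p1,p4,p5}}
  V1245: {{p1,p4},{p1,p5},{p1,p2,p5},{p1,p4,p5}}
  V1345: {{p1,p4},{p1,p5},{p1,p2,p5},{p1,p4,p5}}
  V2345: {{p1,p4},{p1,p5},{p1,p2,p5},{p1,p4,p5}}
  V12345: {{p1,p4},{p1,p5},{p1,p2,p5},{p1,p4,p5}}
C dims 5,12,11,5; δ0: rk 4, SNF 1^4; δ1: rk 7, SNF 1^7; δ2: rk 4, SNF 1^4
degree 0: 5−4−0 = 1 → Ȟ^0 ≅ Z
degree 1: 12−7−4 = 1 → Ȟ^1 ≅ Z
degree 2: 11−4−7 = 0 → Ȟ^2 ≅ 0
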